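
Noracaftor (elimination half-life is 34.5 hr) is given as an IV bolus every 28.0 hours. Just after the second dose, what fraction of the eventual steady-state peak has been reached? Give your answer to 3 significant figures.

0.675

k = ln 2 / 34.5 = 0.02009 hr⁻¹
f_n = 1 − e^(−nkτ) = 1 − e^(−2 × 0.02009 × 28.0) = 1 − e^(−1.125) = 1 − 0.3246 ≈ 0.675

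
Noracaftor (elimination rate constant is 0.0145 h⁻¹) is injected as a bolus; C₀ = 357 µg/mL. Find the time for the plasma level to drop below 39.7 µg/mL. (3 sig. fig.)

151 hours

C(t) = C₀ e^(−kt)  ⇒  t = ln(C₀/C) / k
t = ln(357/39.7) / 0.01450 = 2.196 / 0.01450 ≈ 151 hours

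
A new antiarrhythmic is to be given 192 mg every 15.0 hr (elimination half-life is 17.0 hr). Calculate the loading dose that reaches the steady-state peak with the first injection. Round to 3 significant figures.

k = ln 2 / 17.0 = 0.04077 hr⁻¹
Accumulation ratio R = 1 / (1 − e^(−kτ)) = 1 / (1 − e^(−0.04077×15.0)) = 1 / (1 − 0.5425) = 2.186
Loading dose = maintenance dose × R = 192 × 2.186 ≈ 420 mg

420 mg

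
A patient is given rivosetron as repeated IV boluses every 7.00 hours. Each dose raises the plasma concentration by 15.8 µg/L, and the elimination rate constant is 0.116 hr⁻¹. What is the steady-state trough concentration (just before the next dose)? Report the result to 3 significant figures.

12.6 µg/L

Fraction remaining after one interval: e^(−kτ) = e^(−0.1160 × 7.00) = 0.4440
R = 1 / (1 − 0.4440) = 1.798
Css,max = 15.8 × 1.798 = 28.42 µg/L
Css,min = Css,max × e^(−kτ) = 28.42 × 0.4440 ≈ 12.6 µg/L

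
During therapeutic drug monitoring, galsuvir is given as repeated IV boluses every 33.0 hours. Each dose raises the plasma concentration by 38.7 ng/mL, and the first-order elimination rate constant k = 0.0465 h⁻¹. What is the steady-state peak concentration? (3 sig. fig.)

Fraction remaining after one interval: e^(−kτ) = e^(−0.04650 × 33.0) = 0.2156
R = 1 / (1 − 0.2156) = 1.275
Css,max = 38.7 × 1.275 ≈ 49.3 ng/mL

49.3 ng/mL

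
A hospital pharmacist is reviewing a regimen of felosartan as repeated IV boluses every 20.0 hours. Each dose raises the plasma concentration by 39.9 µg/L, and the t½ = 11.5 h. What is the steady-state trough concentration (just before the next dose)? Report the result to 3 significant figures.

k = ln 2 / 11.5 = 0.06027 h⁻¹
Fraction remaining after one interval: e^(−kτ) = e^(−0.06027 × 20.0) = 0.2996
R = 1 / (1 − 0.2996) = 1.428
Css,max = 39.9 × 1.428 = 56.96 µg/L
Css,min = Css,max × e^(−kτ) = 56.96 × 0.2996 ≈ 17.1 µg/L

17.1 µg/L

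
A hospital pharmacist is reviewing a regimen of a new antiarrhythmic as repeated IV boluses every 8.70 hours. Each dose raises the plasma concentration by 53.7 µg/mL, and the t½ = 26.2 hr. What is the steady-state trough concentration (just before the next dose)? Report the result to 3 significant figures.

207 µg/mL

k = ln 2 / 26.2 = 0.02646 hr⁻¹
Fraction remaining after one interval: e^(−kτ) = e^(−0.02646 × 8.70) = 0.7944
R = 1 / (1 − 0.7944) = 4.864
Css,max = 53.7 × 4.864 = 261.2 µg/mL
Css,min = Css,max × e^(−kτ) = 261.2 × 0.7944 ≈ 207 µg/mL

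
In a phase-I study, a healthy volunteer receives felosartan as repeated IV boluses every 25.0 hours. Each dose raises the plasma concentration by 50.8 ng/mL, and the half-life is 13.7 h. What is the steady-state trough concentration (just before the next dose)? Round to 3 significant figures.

k = ln 2 / 13.7 = 0.05059 h⁻¹
Fraction remaining after one interval: e^(−kτ) = e^(−0.05059 × 25.0) = 0.2823
R = 1 / (1 − 0.2823) = 1.393
Css,max = 50.8 × 1.393 = 70.78 ng/mL
Css,min = Css,max × e^(−kτ) = 70.78 × 0.2823 ≈ 20.0 ng/mL

20.0 ng/mL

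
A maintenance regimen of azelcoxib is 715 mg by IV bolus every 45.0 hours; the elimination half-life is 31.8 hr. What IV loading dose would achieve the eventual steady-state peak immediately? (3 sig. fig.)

k = ln 2 / 31.8 = 0.02180 hr⁻¹
Accumulation ratio R = 1 / (1 − e^(−kτ)) = 1 / (1 − e^(−0.02180×45.0)) = 1 / (1 − 0.3750) = 1.600
Loading dose = maintenance dose × R = 715 × 1.600 ≈ 1140 mg

1140 mg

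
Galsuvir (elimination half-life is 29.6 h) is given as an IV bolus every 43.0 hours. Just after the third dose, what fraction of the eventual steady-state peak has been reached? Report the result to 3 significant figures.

0.951

k = ln 2 / 29.6 = 0.02342 h⁻¹
f_n = 1 − e^(−nkτ) = 1 − e^(−3 × 0.02342 × 43.0) = 1 − e^(−3.021) = 1 − 0.04876 ≈ 0.951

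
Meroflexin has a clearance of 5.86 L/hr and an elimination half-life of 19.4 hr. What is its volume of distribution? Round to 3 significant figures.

164 L

k = ln 2 / t½ = ln 2 / 19.4 = 0.03573 hr⁻¹
V = CL / k = 5.86 / 0.03573 ≈ 164 L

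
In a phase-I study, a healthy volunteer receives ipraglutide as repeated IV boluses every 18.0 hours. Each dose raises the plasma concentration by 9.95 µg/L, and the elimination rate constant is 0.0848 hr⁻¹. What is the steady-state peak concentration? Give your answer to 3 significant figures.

Fraction remaining after one interval: e^(−kτ) = e^(−0.08480 × 18.0) = 0.2173
R = 1 / (1 − 0.2173) = 1.278
Css,max = 9.95 × 1.278 ≈ 12.7 µg/L

12.7 µg/L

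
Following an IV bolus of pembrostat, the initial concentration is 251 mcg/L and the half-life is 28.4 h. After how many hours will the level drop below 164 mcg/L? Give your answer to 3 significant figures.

17.4 hours

k = ln 2 / 28.4 = 0.02441 h⁻¹
C(t) = C₀ e^(−kt)  ⇒  t = ln(C₀/C) / k
t = ln(251/164) / 0.02441 = 0.4256 / 0.02441 ≈ 17.4 hours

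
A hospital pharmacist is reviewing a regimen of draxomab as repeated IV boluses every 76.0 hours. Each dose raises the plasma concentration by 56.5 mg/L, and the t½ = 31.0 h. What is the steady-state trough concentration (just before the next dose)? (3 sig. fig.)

k = ln 2 / 31.0 = 0.02236 h⁻¹
Fraction remaining after one interval: e^(−kτ) = e^(−0.02236 × 76.0) = 0.1828
R = 1 / (1 − 0.1828) = 1.224
Css,max = 56.5 × 1.224 = 69.14 mg/L
Css,min = Css,max × e^(−kτ) = 69.14 × 0.1828 ≈ 12.6 mg/L

12.6 mg/L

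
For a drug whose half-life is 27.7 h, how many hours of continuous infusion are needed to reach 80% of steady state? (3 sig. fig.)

64.3 hours

k = ln 2 / 27.7 = 0.02502 h⁻¹
f = 1 − e^(−kt)  ⇒  t = −ln(1 − f) / k
t = −ln(1 − 0.8) / 0.02502 = 1.609 / 0.02502 ≈ 64.3 hours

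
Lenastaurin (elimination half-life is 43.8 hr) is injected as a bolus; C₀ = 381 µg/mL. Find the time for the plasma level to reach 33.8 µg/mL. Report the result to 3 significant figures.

k = ln 2 / 43.8 = 0.01583 hr⁻¹
C(t) = C₀ e^(−kt)  ⇒  t = ln(C₀/C) / k
t = ln(381/33.8) / 0.01583 = 2.422 / 0.01583 ≈ 153 hours

153 hours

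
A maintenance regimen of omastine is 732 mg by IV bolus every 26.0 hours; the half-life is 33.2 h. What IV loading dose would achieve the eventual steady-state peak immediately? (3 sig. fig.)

k = ln 2 / 33.2 = 0.02088 h⁻¹
Accumulation ratio R = 1 / (1 − e^(−kτ)) = 1 / (1 − e^(−0.02088×26.0)) = 1 / (1 − 0.5811) = 2.387
Loading dose = maintenance dose × R = 732 × 2.387 ≈ 1750 mg

1750 mg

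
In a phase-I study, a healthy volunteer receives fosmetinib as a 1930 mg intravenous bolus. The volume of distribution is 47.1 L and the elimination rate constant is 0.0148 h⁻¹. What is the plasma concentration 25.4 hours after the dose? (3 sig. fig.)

28.1 µg/mL

C₀ = dose / V = 1930 / 47.1 = 40.98 µg/mL
C(t) = C₀ e^(−kt) = 40.98 × e^(−0.01480 × 25.4) = 40.98 × e^(−0.3759) = 40.98 × 0.6867 ≈ 28.1 µg/mL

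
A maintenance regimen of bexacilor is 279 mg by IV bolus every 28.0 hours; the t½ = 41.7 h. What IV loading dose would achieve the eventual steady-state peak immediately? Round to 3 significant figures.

750 mg

k = ln 2 / 41.7 = 0.01662 h⁻¹
Accumulation ratio R = 1 / (1 − e^(−kτ)) = 1 / (1 − e^(−0.01662×28.0)) = 1 / (1 − 0.6279) = 2.687
Loading dose = maintenance dose × R = 279 × 2.687 ≈ 750 mg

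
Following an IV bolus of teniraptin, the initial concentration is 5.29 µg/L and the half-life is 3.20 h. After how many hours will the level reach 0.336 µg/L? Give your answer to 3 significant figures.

k = ln 2 / 3.20 = 0.2166 h⁻¹
C(t) = C₀ e^(−kt)  ⇒  t = ln(C₀/C) / k
t = ln(5.29/0.336) / 0.2166 = 2.756 / 0.2166 ≈ 12.7 hours

12.7 hours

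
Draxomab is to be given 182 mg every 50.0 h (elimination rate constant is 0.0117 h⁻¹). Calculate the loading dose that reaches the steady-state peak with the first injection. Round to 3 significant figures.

Accumulation ratio R = 1 / (1 − e^(−kτ)) = 1 / (1 − e^(−0.01170×50.0)) = 1 / (1 − 0.5571) = 2.258
Loading dose = maintenance dose × R = 182 × 2.258 ≈ 411 mg

411 mg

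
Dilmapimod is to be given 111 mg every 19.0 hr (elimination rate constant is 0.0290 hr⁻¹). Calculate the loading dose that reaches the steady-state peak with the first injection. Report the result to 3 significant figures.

Accumulation ratio R = 1 / (1 − e^(−kτ)) = 1 / (1 − e^(−0.02900×19.0)) = 1 / (1 − 0.5764) = 2.361
Loading dose = maintenance dose × R = 111 × 2.361 ≈ 262 mg

262 mg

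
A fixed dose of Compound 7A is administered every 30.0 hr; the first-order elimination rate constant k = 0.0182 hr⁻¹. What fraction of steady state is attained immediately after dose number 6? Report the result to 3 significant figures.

f_n = 1 − e^(−nkτ) = 1 − e^(−6 × 0.01820 × 30.0) = 1 − e^(−3.276) = 1 − 0.03778 ≈ 0.962

0.962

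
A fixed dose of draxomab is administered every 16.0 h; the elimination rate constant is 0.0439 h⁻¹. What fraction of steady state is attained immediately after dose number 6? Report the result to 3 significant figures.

0.985

f_n = 1 − e^(−nkτ) = 1 − e^(−6 × 0.04390 × 16.0) = 1 − e^(−4.214) = 1 − 0.01478 ≈ 0.985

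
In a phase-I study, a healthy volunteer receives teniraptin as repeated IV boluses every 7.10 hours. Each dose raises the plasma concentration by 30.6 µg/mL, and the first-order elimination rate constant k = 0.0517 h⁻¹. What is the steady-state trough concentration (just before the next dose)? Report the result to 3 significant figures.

69.0 µg/mL

Fraction remaining after one interval: e^(−kτ) = e^(−0.05170 × 7.10) = 0.6928
R = 1 / (1 − 0.6928) = 3.255
Css,max = 30.6 × 3.255 = 99.60 µg/mL
Css,min = Css,max × e^(−kτ) = 99.60 × 0.6928 ≈ 69.0 µg/mL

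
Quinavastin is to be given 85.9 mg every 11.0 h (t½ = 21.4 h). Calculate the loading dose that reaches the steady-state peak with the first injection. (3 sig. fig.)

287 mg

k = ln 2 / 21.4 = 0.03239 h⁻¹
Accumulation ratio R = 1 / (1 − e^(−kτ)) = 1 / (1 − e^(−0.03239×11.0)) = 1 / (1 − 0.7003) = 3.336
Loading dose = maintenance dose × R = 85.9 × 3.336 ≈ 287 mg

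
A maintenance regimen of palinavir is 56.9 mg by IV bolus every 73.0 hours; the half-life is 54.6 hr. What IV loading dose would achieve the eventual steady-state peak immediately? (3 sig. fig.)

k = ln 2 / 54.6 = 0.01270 hr⁻¹
Accumulation ratio R = 1 / (1 − e^(−kτ)) = 1 / (1 − e^(−0.01270×73.0)) = 1 / (1 − 0.3958) = 1.655
Loading dose = maintenance dose × R = 56.9 × 1.655 ≈ 94.2 mg

94.2 mg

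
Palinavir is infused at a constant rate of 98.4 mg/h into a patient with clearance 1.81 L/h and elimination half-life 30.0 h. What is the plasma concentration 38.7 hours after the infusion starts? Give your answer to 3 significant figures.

Css = rate / CL = 98.4 / 1.81 = 54.36 µg/mL
k = ln 2 / 30.0 = 0.02310 h⁻¹
C(t) = Css (1 − e^(−kt)) = 54.36 × (1 − e^(−0.8942)) = 54.36 × 0.5910 ≈ 32.1 µg/mL

32.1 µg/mL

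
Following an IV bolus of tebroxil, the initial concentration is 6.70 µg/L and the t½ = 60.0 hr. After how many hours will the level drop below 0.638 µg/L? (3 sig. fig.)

204 hours

k = ln 2 / 60.0 = 0.01155 hr⁻¹
C(t) = C₀ e^(−kt)  ⇒  t = ln(C₀/C) / k
t = ln(6.70/0.638) / 0.01155 = 2.352 / 0.01155 ≈ 204 hours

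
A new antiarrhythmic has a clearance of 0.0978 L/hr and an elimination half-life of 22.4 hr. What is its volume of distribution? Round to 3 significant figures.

k = ln 2 / t½ = ln 2 / 22.4 = 0.03094 hr⁻¹
V = CL / k = 0.0978 / 0.03094 ≈ 3.16 L

3.16 L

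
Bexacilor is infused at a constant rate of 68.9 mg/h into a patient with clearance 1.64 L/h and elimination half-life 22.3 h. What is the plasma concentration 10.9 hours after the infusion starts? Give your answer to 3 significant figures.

12.1 mg/L

Css = rate / CL = 68.9 / 1.64 = 42.01 mg/L
k = ln 2 / 22.3 = 0.03108 h⁻¹
C(t) = Css (1 − e^(−kt)) = 42.01 × (1 − e^(−0.3388)) = 42.01 × 0.2874 ≈ 12.1 mg/L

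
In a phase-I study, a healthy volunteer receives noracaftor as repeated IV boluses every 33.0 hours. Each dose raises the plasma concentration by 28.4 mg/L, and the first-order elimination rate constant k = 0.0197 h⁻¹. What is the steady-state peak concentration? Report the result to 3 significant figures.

Fraction remaining after one interval: e^(−kτ) = e^(−0.01970 × 33.0) = 0.5220
R = 1 / (1 − 0.5220) = 2.092
Css,max = 28.4 × 2.092 ≈ 59.4 mg/L

59.4 mg/L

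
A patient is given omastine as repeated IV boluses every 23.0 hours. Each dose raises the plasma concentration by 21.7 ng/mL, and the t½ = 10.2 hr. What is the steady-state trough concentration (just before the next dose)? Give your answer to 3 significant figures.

k = ln 2 / 10.2 = 0.06796 hr⁻¹
Fraction remaining after one interval: e^(−kτ) = e^(−0.06796 × 23.0) = 0.2095
R = 1 / (1 − 0.2095) = 1.265
Css,max = 21.7 × 1.265 = 27.45 ng/mL
Css,min = Css,max × e^(−kτ) = 27.45 × 0.2095 ≈ 5.75 ng/mL

5.75 ng/mL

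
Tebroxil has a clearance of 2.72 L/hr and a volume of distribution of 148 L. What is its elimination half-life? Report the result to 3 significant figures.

37.7 hours

k = CL / V = 2.72 / 148 = 0.01838 hr⁻¹
t½ = ln 2 / k = ln 2 / 0.01838 ≈ 37.7 hours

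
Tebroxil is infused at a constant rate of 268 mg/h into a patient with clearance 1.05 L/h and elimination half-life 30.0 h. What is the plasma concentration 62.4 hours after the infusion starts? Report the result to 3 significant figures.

195 mg/L

Css = rate / CL = 268 / 1.05 = 255.2 mg/L
k = ln 2 / 30.0 = 0.02310 h⁻¹
C(t) = Css (1 − e^(−kt)) = 255.2 × (1 − e^(−1.442)) = 255.2 × 0.7635 ≈ 195 mg/L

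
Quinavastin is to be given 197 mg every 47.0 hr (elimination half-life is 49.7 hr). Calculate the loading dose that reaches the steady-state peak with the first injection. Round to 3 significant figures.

410 mg

k = ln 2 / 49.7 = 0.01395 hr⁻¹
Accumulation ratio R = 1 / (1 − e^(−kτ)) = 1 / (1 − e^(−0.01395×47.0)) = 1 / (1 − 0.5192) = 2.080
Loading dose = maintenance dose × R = 197 × 2.080 ≈ 410 mg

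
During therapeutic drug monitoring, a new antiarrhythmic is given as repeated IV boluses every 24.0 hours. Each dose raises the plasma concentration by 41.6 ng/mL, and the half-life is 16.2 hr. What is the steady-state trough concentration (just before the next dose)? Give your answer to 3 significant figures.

k = ln 2 / 16.2 = 0.04279 hr⁻¹
Fraction remaining after one interval: e^(−kτ) = e^(−0.04279 × 24.0) = 0.3581
R = 1 / (1 − 0.3581) = 1.558
Css,max = 41.6 × 1.558 = 64.81 ng/mL
Css,min = Css,max × e^(−kτ) = 64.81 × 0.3581 ≈ 23.2 ng/mL

23.2 ng/mL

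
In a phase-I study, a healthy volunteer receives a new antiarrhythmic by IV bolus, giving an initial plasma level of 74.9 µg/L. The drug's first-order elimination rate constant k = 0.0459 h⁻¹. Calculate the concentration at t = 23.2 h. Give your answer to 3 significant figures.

25.8 µg/L

C(t) = C₀ e^(−kt) = 74.9 × e^(−0.04590 × 23.2) = 74.9 × e^(−1.065) = 74.9 × 0.3448 ≈ 25.8 µg/L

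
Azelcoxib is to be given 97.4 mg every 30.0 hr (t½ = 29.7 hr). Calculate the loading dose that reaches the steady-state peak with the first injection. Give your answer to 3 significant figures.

193 mg

k = ln 2 / 29.7 = 0.02334 hr⁻¹
Accumulation ratio R = 1 / (1 − e^(−kτ)) = 1 / (1 − e^(−0.02334×30.0)) = 1 / (1 − 0.4965) = 1.986
Loading dose = maintenance dose × R = 97.4 × 1.986 ≈ 193 mg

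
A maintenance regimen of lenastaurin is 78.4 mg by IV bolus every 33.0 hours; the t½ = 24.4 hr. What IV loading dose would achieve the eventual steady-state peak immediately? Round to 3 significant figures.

129 mg

k = ln 2 / 24.4 = 0.02841 hr⁻¹
Accumulation ratio R = 1 / (1 − e^(−kτ)) = 1 / (1 − e^(−0.02841×33.0)) = 1 / (1 − 0.3916) = 1.644
Loading dose = maintenance dose × R = 78.4 × 1.644 ≈ 129 mg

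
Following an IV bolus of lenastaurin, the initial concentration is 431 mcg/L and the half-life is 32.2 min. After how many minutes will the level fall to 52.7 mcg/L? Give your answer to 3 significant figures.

97.6 minutes

k = ln 2 / 32.2 = 0.02153 min⁻¹
C(t) = C₀ e^(−kt)  ⇒  t = ln(C₀/C) / k
t = ln(431/52.7) / 0.02153 = 2.101 / 0.02153 ≈ 97.6 minutes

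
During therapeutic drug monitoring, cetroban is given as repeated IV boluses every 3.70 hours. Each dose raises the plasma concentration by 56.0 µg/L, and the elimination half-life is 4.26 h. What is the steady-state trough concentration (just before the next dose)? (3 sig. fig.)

k = ln 2 / 4.26 = 0.1627 h⁻¹
Fraction remaining after one interval: e^(−kτ) = e^(−0.1627 × 3.70) = 0.5477
R = 1 / (1 − 0.5477) = 2.211
Css,max = 56.0 × 2.211 = 123.8 µg/L
Css,min = Css,max × e^(−kτ) = 123.8 × 0.5477 ≈ 67.8 µg/L

67.8 µg/L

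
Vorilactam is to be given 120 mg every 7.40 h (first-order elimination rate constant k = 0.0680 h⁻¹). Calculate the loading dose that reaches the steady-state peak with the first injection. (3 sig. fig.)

Accumulation ratio R = 1 / (1 − e^(−kτ)) = 1 / (1 − e^(−0.06800×7.40)) = 1 / (1 − 0.6046) = 2.529
Loading dose = maintenance dose × R = 120 × 2.529 ≈ 303 mg

303 mg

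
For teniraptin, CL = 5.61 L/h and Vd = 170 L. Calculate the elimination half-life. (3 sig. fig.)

21.0 hours

k = CL / V = 5.61 / 170 = 0.03300 h⁻¹
t½ = ln 2 / k = ln 2 / 0.03300 ≈ 21.0 hours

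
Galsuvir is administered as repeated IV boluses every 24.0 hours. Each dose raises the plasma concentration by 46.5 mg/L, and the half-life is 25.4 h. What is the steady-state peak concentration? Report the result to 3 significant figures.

k = ln 2 / 25.4 = 0.02729 h⁻¹
Fraction remaining after one interval: e^(−kτ) = e^(−0.02729 × 24.0) = 0.5195
R = 1 / (1 − 0.5195) = 2.081
Css,max = 46.5 × 2.081 ≈ 96.8 mg/L

96.8 mg/L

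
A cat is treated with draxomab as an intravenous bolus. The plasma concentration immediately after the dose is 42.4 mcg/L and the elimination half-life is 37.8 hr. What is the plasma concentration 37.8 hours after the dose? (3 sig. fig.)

21.2 mcg/L

k = ln 2 / 37.8 = 0.01834 hr⁻¹
C(t) = C₀ e^(−kt) = 42.4 × e^(−0.01834 × 37.8) = 42.4 × e^(−0.6931) = 42.4 × 0.5000 ≈ 21.2 mcg/L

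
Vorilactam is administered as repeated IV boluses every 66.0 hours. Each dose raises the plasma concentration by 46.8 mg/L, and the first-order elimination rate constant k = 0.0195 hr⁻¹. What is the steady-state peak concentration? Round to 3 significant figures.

64.6 mg/L

Fraction remaining after one interval: e^(−kτ) = e^(−0.01950 × 66.0) = 0.2761
R = 1 / (1 − 0.2761) = 1.381
Css,max = 46.8 × 1.381 ≈ 64.6 mg/L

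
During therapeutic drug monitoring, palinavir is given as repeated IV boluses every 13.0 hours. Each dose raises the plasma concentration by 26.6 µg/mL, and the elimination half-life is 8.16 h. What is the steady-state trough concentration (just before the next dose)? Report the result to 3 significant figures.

k = ln 2 / 8.16 = 0.08494 h⁻¹
Fraction remaining after one interval: e^(−kτ) = e^(−0.08494 × 13.0) = 0.3314
R = 1 / (1 − 0.3314) = 1.496
Css,max = 26.6 × 1.496 = 39.79 µg/mL
Css,min = Css,max × e^(−kτ) = 39.79 × 0.3314 ≈ 13.2 µg/mL

13.2 µg/mL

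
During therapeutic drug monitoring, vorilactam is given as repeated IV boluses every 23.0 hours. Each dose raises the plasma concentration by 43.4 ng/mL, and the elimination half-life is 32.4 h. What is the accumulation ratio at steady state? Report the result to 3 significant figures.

2.57

k = ln 2 / 32.4 = 0.02139 h⁻¹
Fraction remaining after one interval: e^(−kτ) = e^(−0.02139 × 23.0) = 0.6114
R = 1 / (1 − 0.6114) = 1 / 0.3886 ≈ 2.57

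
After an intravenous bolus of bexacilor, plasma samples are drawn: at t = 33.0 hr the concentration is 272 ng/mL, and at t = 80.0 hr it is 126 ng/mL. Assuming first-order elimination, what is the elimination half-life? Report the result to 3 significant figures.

42.3 hours

k = ln(C₁/C₂) / (t₂ − t₁) = ln(272/126) / (80.0 − 33.0)
  = 0.7695 / 47.00 = 0.01637 hr⁻¹
t½ = ln 2 / k = ln 2 / 0.01637 ≈ 42.3 hours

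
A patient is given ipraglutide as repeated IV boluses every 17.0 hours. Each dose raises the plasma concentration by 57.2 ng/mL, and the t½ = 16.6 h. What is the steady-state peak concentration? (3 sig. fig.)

k = ln 2 / 16.6 = 0.04176 h⁻¹
Fraction remaining after one interval: e^(−kτ) = e^(−0.04176 × 17.0) = 0.4917
R = 1 / (1 − 0.4917) = 1.967
Css,max = 57.2 × 1.967 ≈ 113 ng/mL

113 ng/mL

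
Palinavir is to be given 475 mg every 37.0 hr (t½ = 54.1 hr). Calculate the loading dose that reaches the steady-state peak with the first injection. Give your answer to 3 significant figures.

k = ln 2 / 54.1 = 0.01281 hr⁻¹
Accumulation ratio R = 1 / (1 − e^(−kτ)) = 1 / (1 − e^(−0.01281×37.0)) = 1 / (1 − 0.6225) = 2.649
Loading dose = maintenance dose × R = 475 × 2.649 ≈ 1260 mg

1260 mg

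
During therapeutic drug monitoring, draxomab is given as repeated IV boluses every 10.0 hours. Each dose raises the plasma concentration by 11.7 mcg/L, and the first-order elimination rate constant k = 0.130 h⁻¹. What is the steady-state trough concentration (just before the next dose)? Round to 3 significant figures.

4.38 mcg/L

Fraction remaining after one interval: e^(−kτ) = e^(−0.1300 × 10.0) = 0.2725
R = 1 / (1 − 0.2725) = 1.375
Css,max = 11.7 × 1.375 = 16.08 mcg/L
Css,min = Css,max × e^(−kτ) = 16.08 × 0.2725 ≈ 4.38 mcg/L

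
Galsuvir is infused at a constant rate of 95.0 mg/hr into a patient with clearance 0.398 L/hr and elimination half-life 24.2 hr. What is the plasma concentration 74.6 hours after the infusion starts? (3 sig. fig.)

Css = rate / CL = 95.0 / 0.398 = 238.7 µg/mL
k = ln 2 / 24.2 = 0.02864 hr⁻¹
C(t) = Css (1 − e^(−kt)) = 238.7 × (1 − e^(−2.137)) = 238.7 × 0.8820 ≈ 211 µg/mL

211 µg/mL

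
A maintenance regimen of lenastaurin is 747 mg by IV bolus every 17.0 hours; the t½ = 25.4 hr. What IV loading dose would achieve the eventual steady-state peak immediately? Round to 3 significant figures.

k = ln 2 / 25.4 = 0.02729 hr⁻¹
Accumulation ratio R = 1 / (1 − e^(−kτ)) = 1 / (1 − e^(−0.02729×17.0)) = 1 / (1 − 0.6288) = 2.694
Loading dose = maintenance dose × R = 747 × 2.694 ≈ 2010 mg

2010 mg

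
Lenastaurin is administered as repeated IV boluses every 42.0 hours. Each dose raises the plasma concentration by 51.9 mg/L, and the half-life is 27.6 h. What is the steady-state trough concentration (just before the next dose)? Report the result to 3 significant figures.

k = ln 2 / 27.6 = 0.02511 h⁻¹
Fraction remaining after one interval: e^(−kτ) = e^(−0.02511 × 42.0) = 0.3483
R = 1 / (1 − 0.3483) = 1.534
Css,max = 51.9 × 1.534 = 79.63 mg/L
Css,min = Css,max × e^(−kτ) = 79.63 × 0.3483 ≈ 27.7 mg/L

27.7 mg/L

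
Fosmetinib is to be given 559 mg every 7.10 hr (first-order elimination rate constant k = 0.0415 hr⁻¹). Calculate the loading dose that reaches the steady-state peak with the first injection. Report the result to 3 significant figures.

Accumulation ratio R = 1 / (1 − e^(−kτ)) = 1 / (1 − e^(−0.04150×7.10)) = 1 / (1 − 0.7448) = 3.918
Loading dose = maintenance dose × R = 559 × 3.918 ≈ 2190 mg

2190 mg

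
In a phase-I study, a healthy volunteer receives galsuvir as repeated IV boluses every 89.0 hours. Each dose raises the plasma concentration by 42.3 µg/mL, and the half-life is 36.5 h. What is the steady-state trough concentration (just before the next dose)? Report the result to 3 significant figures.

k = ln 2 / 36.5 = 0.01899 h⁻¹
Fraction remaining after one interval: e^(−kτ) = e^(−0.01899 × 89.0) = 0.1845
R = 1 / (1 − 0.1845) = 1.226
Css,max = 42.3 × 1.226 = 51.87 µg/mL
Css,min = Css,max × e^(−kτ) = 51.87 × 0.1845 ≈ 9.57 µg/mL

9.57 µg/mL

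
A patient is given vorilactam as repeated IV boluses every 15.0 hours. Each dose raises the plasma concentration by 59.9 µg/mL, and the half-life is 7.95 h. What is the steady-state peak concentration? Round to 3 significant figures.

k = ln 2 / 7.95 = 0.08719 h⁻¹
Fraction remaining after one interval: e^(−kτ) = e^(−0.08719 × 15.0) = 0.2704
R = 1 / (1 − 0.2704) = 1.371
Css,max = 59.9 × 1.371 ≈ 82.1 µg/mL

82.1 µg/mL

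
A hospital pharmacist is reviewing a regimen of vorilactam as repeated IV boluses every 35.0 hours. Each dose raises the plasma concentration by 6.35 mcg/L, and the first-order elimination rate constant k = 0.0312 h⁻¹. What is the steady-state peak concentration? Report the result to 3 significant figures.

9.56 mcg/L

Fraction remaining after one interval: e^(−kτ) = e^(−0.03120 × 35.0) = 0.3355
R = 1 / (1 − 0.3355) = 1.505
Css,max = 6.35 × 1.505 ≈ 9.56 mcg/L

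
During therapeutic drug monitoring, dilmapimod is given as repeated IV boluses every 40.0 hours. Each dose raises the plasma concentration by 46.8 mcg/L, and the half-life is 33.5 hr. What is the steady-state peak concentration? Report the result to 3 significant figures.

k = ln 2 / 33.5 = 0.02069 hr⁻¹
Fraction remaining after one interval: e^(−kτ) = e^(−0.02069 × 40.0) = 0.4371
R = 1 / (1 − 0.4371) = 1.776
Css,max = 46.8 × 1.776 ≈ 83.1 mcg/L

83.1 mcg/L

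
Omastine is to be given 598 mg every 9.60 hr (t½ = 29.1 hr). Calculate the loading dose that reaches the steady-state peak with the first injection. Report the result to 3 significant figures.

2930 mg

k = ln 2 / 29.1 = 0.02382 hr⁻¹
Accumulation ratio R = 1 / (1 − e^(−kτ)) = 1 / (1 − e^(−0.02382×9.60)) = 1 / (1 − 0.7956) = 4.892
Loading dose = maintenance dose × R = 598 × 4.892 ≈ 2930 mg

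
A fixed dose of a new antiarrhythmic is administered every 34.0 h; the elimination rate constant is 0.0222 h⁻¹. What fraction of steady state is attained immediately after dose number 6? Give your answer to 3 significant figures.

f_n = 1 − e^(−nkτ) = 1 − e^(−6 × 0.02220 × 34.0) = 1 − e^(−4.529) = 1 − 0.01079 ≈ 0.989

0.989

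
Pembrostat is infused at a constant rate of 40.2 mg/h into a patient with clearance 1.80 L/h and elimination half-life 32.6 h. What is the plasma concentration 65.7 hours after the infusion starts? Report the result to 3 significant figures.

16.8 µg/mL

Css = rate / CL = 40.2 / 1.80 = 22.33 µg/mL
k = ln 2 / 32.6 = 0.02126 h⁻¹
C(t) = Css (1 − e^(−kt)) = 22.33 × (1 − e^(−1.397)) = 22.33 × 0.7526 ≈ 16.8 µg/mL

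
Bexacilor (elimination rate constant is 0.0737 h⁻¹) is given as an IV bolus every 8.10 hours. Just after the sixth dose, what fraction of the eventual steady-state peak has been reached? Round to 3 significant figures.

0.972

f_n = 1 − e^(−nkτ) = 1 − e^(−6 × 0.07370 × 8.10) = 1 − e^(−3.582) = 1 − 0.02783 ≈ 0.972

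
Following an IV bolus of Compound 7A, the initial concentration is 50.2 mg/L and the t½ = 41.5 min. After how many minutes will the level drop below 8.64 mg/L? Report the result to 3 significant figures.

k = ln 2 / 41.5 = 0.01670 min⁻¹
C(t) = C₀ e^(−kt)  ⇒  t = ln(C₀/C) / k
t = ln(50.2/8.64) / 0.01670 = 1.760 / 0.01670 ≈ 105 minutes

105 minutes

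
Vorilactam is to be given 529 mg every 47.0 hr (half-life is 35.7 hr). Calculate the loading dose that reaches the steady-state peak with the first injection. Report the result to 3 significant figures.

884 mg

k = ln 2 / 35.7 = 0.01942 hr⁻¹
Accumulation ratio R = 1 / (1 − e^(−kτ)) = 1 / (1 − e^(−0.01942×47.0)) = 1 / (1 − 0.4015) = 1.671
Loading dose = maintenance dose × R = 529 × 1.671 ≈ 884 mg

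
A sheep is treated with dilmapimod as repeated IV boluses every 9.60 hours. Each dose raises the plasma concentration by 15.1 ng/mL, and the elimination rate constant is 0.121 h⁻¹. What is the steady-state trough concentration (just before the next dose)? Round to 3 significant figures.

6.88 ng/mL

Fraction remaining after one interval: e^(−kτ) = e^(−0.1210 × 9.60) = 0.3130
R = 1 / (1 − 0.3130) = 1.456
Css,max = 15.1 × 1.456 = 21.98 ng/mL
Css,min = Css,max × e^(−kτ) = 21.98 × 0.3130 ≈ 6.88 ng/mL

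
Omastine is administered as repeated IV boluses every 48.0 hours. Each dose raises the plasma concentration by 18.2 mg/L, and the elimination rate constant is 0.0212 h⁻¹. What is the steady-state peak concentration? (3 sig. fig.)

Fraction remaining after one interval: e^(−kτ) = e^(−0.02120 × 48.0) = 0.3615
R = 1 / (1 − 0.3615) = 1.566
Css,max = 18.2 × 1.566 ≈ 28.5 mg/L

28.5 mg/L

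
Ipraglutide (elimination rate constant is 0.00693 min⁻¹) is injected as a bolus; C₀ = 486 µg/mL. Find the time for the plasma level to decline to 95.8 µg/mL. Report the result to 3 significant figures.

C(t) = C₀ e^(−kt)  ⇒  t = ln(C₀/C) / k
t = ln(486/95.8) / 0.006930 = 1.624 / 0.006930 ≈ 234 minutes

234 minutes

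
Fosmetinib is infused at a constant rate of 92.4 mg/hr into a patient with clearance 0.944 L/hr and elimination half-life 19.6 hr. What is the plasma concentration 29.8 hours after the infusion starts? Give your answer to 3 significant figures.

63.8 µg/mL

Css = rate / CL = 92.4 / 0.944 = 97.88 µg/mL
k = ln 2 / 19.6 = 0.03536 hr⁻¹
C(t) = Css (1 − e^(−kt)) = 97.88 × (1 − e^(−1.054)) = 97.88 × 0.6514 ≈ 63.8 µg/mL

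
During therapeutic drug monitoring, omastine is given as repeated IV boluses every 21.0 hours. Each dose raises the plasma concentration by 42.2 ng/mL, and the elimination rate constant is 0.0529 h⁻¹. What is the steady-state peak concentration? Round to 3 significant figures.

Fraction remaining after one interval: e^(−kτ) = e^(−0.05290 × 21.0) = 0.3293
R = 1 / (1 − 0.3293) = 1.491
Css,max = 42.2 × 1.491 ≈ 62.9 ng/mL

62.9 ng/mL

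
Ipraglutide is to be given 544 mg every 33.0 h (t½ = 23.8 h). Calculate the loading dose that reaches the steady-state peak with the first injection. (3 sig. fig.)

881 mg

k = ln 2 / 23.8 = 0.02912 h⁻¹
Accumulation ratio R = 1 / (1 − e^(−kτ)) = 1 / (1 − e^(−0.02912×33.0)) = 1 / (1 − 0.3825) = 1.619
Loading dose = maintenance dose × R = 544 × 1.619 ≈ 881 mg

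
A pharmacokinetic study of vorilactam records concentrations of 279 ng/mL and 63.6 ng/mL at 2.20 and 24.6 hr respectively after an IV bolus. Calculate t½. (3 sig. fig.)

10.5 hours

k = ln(C₁/C₂) / (t₂ − t₁) = ln(279/63.6) / (24.6 − 2.20)
  = 1.479 / 22.40 = 0.06601 hr⁻¹
t½ = ln 2 / k = ln 2 / 0.06601 ≈ 10.5 hours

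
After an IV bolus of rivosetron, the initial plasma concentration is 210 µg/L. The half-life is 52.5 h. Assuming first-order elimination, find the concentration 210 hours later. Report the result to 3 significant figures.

k = ln 2 / 52.5 = 0.01320 h⁻¹
C(t) = C₀ e^(−kt) = 210 × e^(−0.01320 × 210) = 210 × e^(−2.773) = 210 × 0.06250 ≈ 13.1 µg/L

13.1 µg/L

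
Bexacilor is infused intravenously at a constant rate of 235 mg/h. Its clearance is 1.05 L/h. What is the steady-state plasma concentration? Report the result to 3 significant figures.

Css = infusion rate / CL = 235 / 1.05 ≈ 224 µg/mL

224 µg/mL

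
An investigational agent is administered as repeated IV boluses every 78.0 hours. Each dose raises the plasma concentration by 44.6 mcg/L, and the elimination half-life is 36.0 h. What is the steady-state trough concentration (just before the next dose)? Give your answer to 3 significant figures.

12.8 mcg/L

k = ln 2 / 36.0 = 0.01925 h⁻¹
Fraction remaining after one interval: e^(−kτ) = e^(−0.01925 × 78.0) = 0.2227
R = 1 / (1 − 0.2227) = 1.287
Css,max = 44.6 × 1.287 = 57.38 mcg/L
Css,min = Css,max × e^(−kτ) = 57.38 × 0.2227 ≈ 12.8 mcg/L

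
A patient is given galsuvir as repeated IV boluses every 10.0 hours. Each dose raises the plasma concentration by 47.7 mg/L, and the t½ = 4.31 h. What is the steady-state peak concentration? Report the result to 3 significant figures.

k = ln 2 / 4.31 = 0.1608 h⁻¹
Fraction remaining after one interval: e^(−kτ) = e^(−0.1608 × 10.0) = 0.2002
R = 1 / (1 − 0.2002) = 1.250
Css,max = 47.7 × 1.250 ≈ 59.6 mg/L

59.6 mg/L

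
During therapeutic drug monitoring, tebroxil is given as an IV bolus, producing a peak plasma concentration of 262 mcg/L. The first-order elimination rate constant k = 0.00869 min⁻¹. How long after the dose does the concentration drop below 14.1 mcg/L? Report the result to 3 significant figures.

336 minutes

C(t) = C₀ e^(−kt)  ⇒  t = ln(C₀/C) / k
t = ln(262/14.1) / 0.008690 = 2.922 / 0.008690 ≈ 336 minutes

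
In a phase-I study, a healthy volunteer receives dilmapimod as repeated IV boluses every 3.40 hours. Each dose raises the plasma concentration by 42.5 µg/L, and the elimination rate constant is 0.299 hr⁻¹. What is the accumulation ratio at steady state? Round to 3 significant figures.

1.57

Fraction remaining after one interval: e^(−kτ) = e^(−0.2990 × 3.40) = 0.3618
R = 1 / (1 − 0.3618) = 1 / 0.6382 ≈ 1.57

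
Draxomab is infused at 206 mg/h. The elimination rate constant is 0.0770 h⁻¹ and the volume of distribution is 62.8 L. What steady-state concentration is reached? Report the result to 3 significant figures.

CL = k · V = 0.0770 × 62.8 = 4.836 L/h
Css = rate / CL = 206 / 4.836 ≈ 42.6 mg/L

42.6 mg/L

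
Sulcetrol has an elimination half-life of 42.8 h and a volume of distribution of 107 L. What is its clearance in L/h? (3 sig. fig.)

k = ln 2 / t½ = ln 2 / 42.8 = 0.01620 h⁻¹
CL = k · V = 0.01620 × 107 ≈ 1.73 L/h

1.73 L/h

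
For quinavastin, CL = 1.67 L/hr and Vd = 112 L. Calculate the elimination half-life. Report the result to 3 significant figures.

k = CL / V = 1.67 / 112 = 0.01491 hr⁻¹
t½ = ln 2 / k = ln 2 / 0.01491 ≈ 46.5 hours

46.5 hours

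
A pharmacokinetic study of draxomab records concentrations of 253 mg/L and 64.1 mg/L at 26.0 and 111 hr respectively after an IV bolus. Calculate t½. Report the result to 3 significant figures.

42.9 hours

k = ln(C₁/C₂) / (t₂ − t₁) = ln(253/64.1) / (111 − 26.0)
  = 1.373 / 85.00 = 0.01615 hr⁻¹
t½ = ln 2 / k = ln 2 / 0.01615 ≈ 42.9 hours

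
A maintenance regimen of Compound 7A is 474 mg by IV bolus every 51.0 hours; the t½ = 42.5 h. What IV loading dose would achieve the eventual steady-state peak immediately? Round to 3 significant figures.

k = ln 2 / 42.5 = 0.01631 h⁻¹
Accumulation ratio R = 1 / (1 − e^(−kτ)) = 1 / (1 − e^(−0.01631×51.0)) = 1 / (1 − 0.4353) = 1.771
Loading dose = maintenance dose × R = 474 × 1.771 ≈ 839 mg

839 mg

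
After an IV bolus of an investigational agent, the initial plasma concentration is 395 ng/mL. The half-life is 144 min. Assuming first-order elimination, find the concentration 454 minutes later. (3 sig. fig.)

44.4 ng/mL

k = ln 2 / 144 = 0.004814 min⁻¹
454 min is 3.153 half-lives, so C = 395 × (1/2)^3.153 = 395 × 0.1124 ≈ 44.4 ng/mL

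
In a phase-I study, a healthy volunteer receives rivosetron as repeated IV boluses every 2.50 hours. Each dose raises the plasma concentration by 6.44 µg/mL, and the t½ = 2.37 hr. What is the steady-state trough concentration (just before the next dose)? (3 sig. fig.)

k = ln 2 / 2.37 = 0.2925 hr⁻¹
Fraction remaining after one interval: e^(−kτ) = e^(−0.2925 × 2.50) = 0.4813
R = 1 / (1 − 0.4813) = 1.928
Css,max = 6.44 × 1.928 = 12.42 µg/mL
Css,min = Css,max × e^(−kτ) = 12.42 × 0.4813 ≈ 5.98 µg/mL

5.98 µg/mL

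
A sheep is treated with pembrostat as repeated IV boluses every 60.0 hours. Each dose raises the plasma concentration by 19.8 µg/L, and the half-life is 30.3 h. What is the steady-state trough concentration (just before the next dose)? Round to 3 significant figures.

k = ln 2 / 30.3 = 0.02288 h⁻¹
Fraction remaining after one interval: e^(−kτ) = e^(−0.02288 × 60.0) = 0.2535
R = 1 / (1 − 0.2535) = 1.340
Css,max = 19.8 × 1.340 = 26.52 µg/L
Css,min = Css,max × e^(−kτ) = 26.52 × 0.2535 ≈ 6.72 µg/L

6.72 µg/L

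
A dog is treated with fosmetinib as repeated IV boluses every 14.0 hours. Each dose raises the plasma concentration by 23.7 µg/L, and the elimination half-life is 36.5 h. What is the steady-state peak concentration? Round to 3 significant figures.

k = ln 2 / 36.5 = 0.01899 h⁻¹
Fraction remaining after one interval: e^(−kτ) = e^(−0.01899 × 14.0) = 0.7665
R = 1 / (1 − 0.7665) = 4.283
Css,max = 23.7 × 4.283 ≈ 102 µg/L

102 µg/L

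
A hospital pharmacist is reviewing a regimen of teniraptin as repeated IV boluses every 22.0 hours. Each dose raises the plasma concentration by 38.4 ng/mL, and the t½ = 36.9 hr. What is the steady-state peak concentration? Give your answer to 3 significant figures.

113 ng/mL

k = ln 2 / 36.9 = 0.01878 hr⁻¹
Fraction remaining after one interval: e^(−kτ) = e^(−0.01878 × 22.0) = 0.6615
R = 1 / (1 − 0.6615) = 2.954
Css,max = 38.4 × 2.954 ≈ 113 ng/mL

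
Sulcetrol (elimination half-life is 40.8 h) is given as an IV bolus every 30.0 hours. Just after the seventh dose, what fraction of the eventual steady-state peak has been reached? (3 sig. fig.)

0.972

k = ln 2 / 40.8 = 0.01699 h⁻¹
f_n = 1 − e^(−nkτ) = 1 − e^(−7 × 0.01699 × 30.0) = 1 − e^(−3.568) = 1 − 0.02822 ≈ 0.972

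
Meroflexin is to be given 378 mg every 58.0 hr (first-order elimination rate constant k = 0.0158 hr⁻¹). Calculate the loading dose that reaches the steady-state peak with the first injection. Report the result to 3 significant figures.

Accumulation ratio R = 1 / (1 − e^(−kτ)) = 1 / (1 − e^(−0.01580×58.0)) = 1 / (1 − 0.4000) = 1.667
Loading dose = maintenance dose × R = 378 × 1.667 ≈ 630 mg

630 mg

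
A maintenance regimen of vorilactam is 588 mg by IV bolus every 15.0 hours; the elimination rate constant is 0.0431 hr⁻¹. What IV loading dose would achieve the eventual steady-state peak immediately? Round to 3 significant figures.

1230 mg

Accumulation ratio R = 1 / (1 − e^(−kτ)) = 1 / (1 − e^(−0.04310×15.0)) = 1 / (1 − 0.5239) = 2.100
Loading dose = maintenance dose × R = 588 × 2.100 ≈ 1230 mg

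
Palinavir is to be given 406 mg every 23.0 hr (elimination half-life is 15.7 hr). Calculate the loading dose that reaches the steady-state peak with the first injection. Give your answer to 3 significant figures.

k = ln 2 / 15.7 = 0.04415 hr⁻¹
Accumulation ratio R = 1 / (1 − e^(−kτ)) = 1 / (1 − e^(−0.04415×23.0)) = 1 / (1 − 0.3622) = 1.568
Loading dose = maintenance dose × R = 406 × 1.568 ≈ 637 mg

637 mg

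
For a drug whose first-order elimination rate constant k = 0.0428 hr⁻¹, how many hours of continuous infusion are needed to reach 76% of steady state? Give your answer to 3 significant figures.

33.3 hours

f = 1 − e^(−kt)  ⇒  t = −ln(1 − f) / k
t = −ln(1 − 0.76) / 0.04280 = 1.427 / 0.04280 ≈ 33.3 hours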